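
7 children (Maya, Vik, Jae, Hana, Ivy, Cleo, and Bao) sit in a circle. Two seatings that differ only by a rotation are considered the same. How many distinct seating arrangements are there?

720

Around a circle, 7 distinct people have 7!/7 = (6)! = 720 rotationally distinct seatings.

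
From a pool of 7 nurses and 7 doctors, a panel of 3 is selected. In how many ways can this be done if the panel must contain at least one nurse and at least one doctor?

Unrestricted: C(14,3) = 364 ways to pick any 3 of the 14.
Subtract selections that omit an entire group: no nurses → C(7,3) = 35; no doctors → C(7,3) = 35.
Both groups omitted at once is impossible, so 364 − 70 = 294.

294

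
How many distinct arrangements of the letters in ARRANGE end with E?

With the last slot taken by E, it remains to arrange the other 6 letters (ARRANG).
Those 6 letters have A appearing twice and R appearing twice, giving (6)!/(2!·2!) = 180.

180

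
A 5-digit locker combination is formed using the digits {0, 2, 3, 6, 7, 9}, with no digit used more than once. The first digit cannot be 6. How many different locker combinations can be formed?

The first digit has 6−1 = 5 choices (anything except 6).
The remaining 4 digits are filled from the other 5 symbols without repetition: 5 × 4 × 3 × 2 = 120.
Total: 5 × 120 = 600.

600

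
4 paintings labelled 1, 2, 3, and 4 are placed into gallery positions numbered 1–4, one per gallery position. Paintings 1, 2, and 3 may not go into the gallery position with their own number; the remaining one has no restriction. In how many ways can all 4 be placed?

Let Aᵢ (for i ∈ {1, 2, 3}) be the placements that put painting i in its forbidden gallery position. Any j of these fix j positions, leaving (4−j)! ways to fill the rest, and there are C(3,j) ways to pick which j.
By inclusion–exclusion, the number of valid placements is Σ_{j=0}^{3} (−1)^j C(3,j)·(4−j)!.
Computing: 24 − 18 + 6 − 1 = 11.

11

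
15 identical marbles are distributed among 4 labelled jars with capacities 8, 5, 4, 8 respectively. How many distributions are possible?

187

By stars and bars, unrestricted non-negative solutions to x_1+…+x_4 = 15 number C(15+3,3) = 816.
Subtract solutions that violate a single cap (substitute x_i' = x_i − (cap_i+1)): x_1 ≥ 9 gives C(9,3) = 84; x_2 ≥ 6 gives C(12,3) = 220; x_3 ≥ 5 gives C(13,3) = 286; x_4 ≥ 9 gives C(9,3) = 84. Together 674.
Add back pairs where two caps are both exceeded: 1 + 4 + 0 + 35 + 1 + 4 = 45.
By inclusion–exclusion the count is 816 − 674 + 45 = 187.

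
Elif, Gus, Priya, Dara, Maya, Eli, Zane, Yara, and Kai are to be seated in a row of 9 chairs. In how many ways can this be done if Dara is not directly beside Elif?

There are 9! = 362880 arrangements in all. If Dara and Elif are adjacent, merging them into one block gives 2·(8)! = 80640 arrangements.
Complementary counting: 362880 − 80640 = 282240.

282240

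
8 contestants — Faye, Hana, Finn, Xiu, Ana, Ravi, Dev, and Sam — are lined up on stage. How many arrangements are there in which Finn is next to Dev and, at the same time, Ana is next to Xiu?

2880

Treat {Finn,Dev} as one block (2 orders) and {Ana,Xiu} as another (2 orders).
That leaves 6 units to arrange: 2 × 2 × 6! = 4 × 720 = 2880.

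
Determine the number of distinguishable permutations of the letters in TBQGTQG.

The 7 letters of TBQGTQG have repeats: G appearing twice, Q appearing twice, and T appearing twice.
So there are 7! / (2!·2!·2!) = 630 distinguishable arrangements.

630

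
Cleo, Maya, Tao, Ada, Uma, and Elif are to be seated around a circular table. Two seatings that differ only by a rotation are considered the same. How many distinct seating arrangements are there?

120

Around a circle, 6 distinct people have 6!/6 = (5)! = 120 rotationally distinct seatings.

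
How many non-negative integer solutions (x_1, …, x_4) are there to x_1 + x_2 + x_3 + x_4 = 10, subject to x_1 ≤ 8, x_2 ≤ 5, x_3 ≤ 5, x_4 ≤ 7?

202

Ignoring the caps, the number of non-negative solutions to x_1+…+x_4 = 10 is C(13,3) = 286.
Subtract solutions that violate a single cap (substitute x_i' = x_i − (cap_i+1)): x_1 ≥ 9 gives C(4,3) = 4; x_2 ≥ 6 gives C(7,3) = 35; x_3 ≥ 6 gives C(7,3) = 35; x_4 ≥ 8 gives C(5,3) = 10. Together 84.
No two caps can be exceeded simultaneously, so the pair terms are all 0.
By inclusion–exclusion the count is 286 − 84 + 0 = 202.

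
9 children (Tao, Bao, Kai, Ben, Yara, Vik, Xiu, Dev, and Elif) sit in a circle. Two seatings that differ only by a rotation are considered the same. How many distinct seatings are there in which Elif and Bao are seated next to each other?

Treat {Elif, Bao} as one unit (2 internal orders) and seat the resulting 8 units around the table: (7)! circular arrangements.
So 2 × (7)! = 2 × 5040 = 10080.

10080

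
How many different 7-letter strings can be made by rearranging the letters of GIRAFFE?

2520

The 7 letters of GIRAFFE have repeats: F appearing twice.
So there are 7! / (2!) = 2520 distinguishable arrangements.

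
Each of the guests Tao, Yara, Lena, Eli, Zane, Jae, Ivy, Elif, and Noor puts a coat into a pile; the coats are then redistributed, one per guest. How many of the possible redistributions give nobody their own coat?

133496

Count assignments avoiding every fixed point. For any j of the 9 guests fixed to their own coat, the other 9−j can be arranged in (9−j)! ways.
By inclusion–exclusion this is Σ_{j=0}^{9} (−1)^j C(9,j)·(9−j)!.
Computing: 362880 − 362880 + 181440 − 60480 + 15120 − 3024 + 504 − 72 + 9 − 1 = 133496.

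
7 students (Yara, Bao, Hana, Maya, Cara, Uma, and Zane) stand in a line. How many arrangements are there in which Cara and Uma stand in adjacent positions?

1440

Glue Cara and Uma into one block (2 internal orders), leaving 6 units to arrange in a row.
So the count is 2·(6)! = 1440.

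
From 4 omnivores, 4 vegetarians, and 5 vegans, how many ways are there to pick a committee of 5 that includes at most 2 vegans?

966

Split by how many vegans are chosen (0 through 2).
Sum: C(5,0)·C(8,5) + C(5,1)·C(8,4) + C(5,2)·C(8,3) = 56 + 350 + 560 = 966.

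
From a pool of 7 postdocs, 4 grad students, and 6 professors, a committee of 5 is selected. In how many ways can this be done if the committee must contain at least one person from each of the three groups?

4214

Unrestricted: C(17,5) = 6188 ways to pick any 5 of the 17.
Selections missing a whole group: no postdocs → C(10,5) = 252; no grad students → C(13,5) = 1287; no professors → C(11,5) = 462.
Add back selections omitting two groups (i.e. drawn from a single group): C(7,5) + C(4,5) + C(6,5) = 27.
By inclusion–exclusion: 6188 − 2001 + 27 = 4214.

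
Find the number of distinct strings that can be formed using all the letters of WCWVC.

WCWVC has 5 letters with C appearing twice and W appearing twice.
The number of distinct arrangements is 5!/(2!·2!) = 120/4 = 30.

30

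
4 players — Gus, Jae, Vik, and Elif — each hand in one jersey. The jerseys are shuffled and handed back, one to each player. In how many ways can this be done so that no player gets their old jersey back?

Count assignments avoiding every fixed point. For any j of the 4 players fixed to their old jersey, the other 4−j can be arranged in (4−j)! ways.
By inclusion–exclusion this is Σ_{j=0}^{4} (−1)^j C(4,j)·(4−j)!.
Computing: 24 − 24 + 12 − 4 + 1 = 9.

9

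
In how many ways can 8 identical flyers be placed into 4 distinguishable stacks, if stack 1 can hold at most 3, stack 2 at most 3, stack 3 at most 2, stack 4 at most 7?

By stars and bars, unrestricted non-negative solutions to x_1+…+x_4 = 8 number C(8+3,3) = 165.
Subtract solutions that violate a single cap (substitute x_i' = x_i − (cap_i+1)): x_1 ≥ 4 gives C(7,3) = 35; x_2 ≥ 4 gives C(7,3) = 35; x_3 ≥ 3 gives C(8,3) = 56; x_4 ≥ 8 gives C(3,3) = 1. Together 127.
Add back pairs where two caps are both exceeded: 1 + 4 + 0 + 4 + 0 + 0 = 9.
By inclusion–exclusion the count is 165 − 127 + 9 = 47.

47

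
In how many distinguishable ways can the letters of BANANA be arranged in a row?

Letter multiplicities in BANANA: A×3, B×1, N×2.
Dividing 6! = 720 by 3!·2! = 12 for the repeated letters gives 60.

60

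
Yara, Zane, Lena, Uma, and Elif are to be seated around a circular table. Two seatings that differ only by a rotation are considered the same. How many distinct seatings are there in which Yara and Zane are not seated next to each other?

12

Without the restriction there are (4)! = 24 seatings.
Seatings with Yara beside Zane: treat them as a block with 2 internal orders, giving 2 × (3)! = 12.
Subtracting, 24 − 12 = 12.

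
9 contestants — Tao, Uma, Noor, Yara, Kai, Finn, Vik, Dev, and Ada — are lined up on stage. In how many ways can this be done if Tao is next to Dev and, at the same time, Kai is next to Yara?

20160

Treat {Tao,Dev} as one block (2 orders) and {Kai,Yara} as another (2 orders).
That leaves 7 units to arrange: 2 × 2 × 7! = 4 × 5040 = 20160.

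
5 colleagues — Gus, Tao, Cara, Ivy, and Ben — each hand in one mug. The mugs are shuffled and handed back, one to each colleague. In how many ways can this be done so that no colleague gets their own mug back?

44

Let Aᵢ be the assignments in which colleague i gets their own mug. We want the size of the complement of A₁∪…∪A_5.
By inclusion–exclusion this is Σ_{j=0}^{5} (−1)^j C(5,j)·(5−j)!.
Computing: 120 − 120 + 60 − 20 + 5 − 1 = 44.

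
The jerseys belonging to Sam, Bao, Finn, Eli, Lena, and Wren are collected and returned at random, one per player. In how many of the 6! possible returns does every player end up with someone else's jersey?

Count assignments avoiding every fixed point. For any j of the 6 players fixed to their old jersey, the other 6−j can be arranged in (6−j)! ways.
By inclusion–exclusion this is Σ_{j=0}^{6} (−1)^j C(6,j)·(6−j)!.
Computing: 720 − 720 + 360 − 120 + 30 − 6 + 1 = 265.

265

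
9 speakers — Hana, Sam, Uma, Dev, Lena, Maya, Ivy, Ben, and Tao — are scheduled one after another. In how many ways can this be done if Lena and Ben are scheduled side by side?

80640

Glue Lena and Ben into one block (2 internal orders), leaving 8 units to arrange in a row.
So the count is 2·(8)! = 80640.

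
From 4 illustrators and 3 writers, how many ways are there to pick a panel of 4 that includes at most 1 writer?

Split by how many writers are chosen (0 through 1).
Sum: C(3,0)·C(4,4) + C(3,1)·C(4,3) = 1 + 12 = 13.

13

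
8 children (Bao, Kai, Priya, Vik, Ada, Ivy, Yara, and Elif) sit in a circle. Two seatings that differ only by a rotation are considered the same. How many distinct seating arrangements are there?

Around a circle, 8 distinct people have 8!/8 = (7)! = 5040 rotationally distinct seatings.

5040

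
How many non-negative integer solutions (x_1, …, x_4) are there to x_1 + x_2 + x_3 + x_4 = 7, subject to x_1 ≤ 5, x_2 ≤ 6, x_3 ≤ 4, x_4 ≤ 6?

104

By stars and bars, unrestricted non-negative solutions to x_1+…+x_4 = 7 number C(7+3,3) = 120.
Subtract solutions that violate a single cap (substitute x_i' = x_i − (cap_i+1)): x_1 ≥ 6 gives C(4,3) = 4; x_2 ≥ 7 gives C(3,3) = 1; x_3 ≥ 5 gives C(5,3) = 10; x_4 ≥ 7 gives C(3,3) = 1. Together 16.
No two caps can be exceeded simultaneously, so the pair terms are all 0.
By inclusion–exclusion the count is 120 − 16 + 0 = 104.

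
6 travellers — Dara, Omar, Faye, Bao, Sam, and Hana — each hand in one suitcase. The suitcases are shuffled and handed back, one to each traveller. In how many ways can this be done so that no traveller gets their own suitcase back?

Let Aᵢ be the assignments in which traveller i gets their own suitcase. We want the size of the complement of A₁∪…∪A_6.
By inclusion–exclusion this is Σ_{j=0}^{6} (−1)^j C(6,j)·(6−j)!.
Computing: 720 − 720 + 360 − 120 + 30 − 6 + 1 = 265.

265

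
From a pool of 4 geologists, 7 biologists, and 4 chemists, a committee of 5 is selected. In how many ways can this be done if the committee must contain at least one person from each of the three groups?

Total 5-person selections from all 15: C(15,5) = 3003.
Selections missing a whole group: no geologists → C(11,5) = 462; no biologists → C(8,5) = 56; no chemists → C(11,5) = 462.
Add back selections omitting two groups (i.e. drawn from a single group): C(4,5) + C(7,5) + C(4,5) = 21.
By inclusion–exclusion: 3003 − 980 + 21 = 2044.

2044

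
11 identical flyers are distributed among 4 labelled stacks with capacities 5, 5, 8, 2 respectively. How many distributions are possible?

97

By stars and bars, unrestricted non-negative solutions to x_1+…+x_4 = 11 number C(11+3,3) = 364.
Subtract solutions that violate a single cap (substitute x_i' = x_i − (cap_i+1)): x_1 ≥ 6 gives C(8,3) = 56; x_2 ≥ 6 gives C(8,3) = 56; x_3 ≥ 9 gives C(5,3) = 10; x_4 ≥ 3 gives C(11,3) = 165. Together 287.
Add back pairs where two caps are both exceeded: 0 + 0 + 10 + 0 + 10 + 0 = 20.
By inclusion–exclusion the count is 364 − 287 + 20 = 97.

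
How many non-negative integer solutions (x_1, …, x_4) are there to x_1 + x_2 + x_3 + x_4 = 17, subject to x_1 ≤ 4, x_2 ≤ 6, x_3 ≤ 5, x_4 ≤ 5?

Ignoring the caps, the number of non-negative solutions to x_1+…+x_4 = 17 is C(20,3) = 1140.
Subtract solutions that violate a single cap (substitute x_i' = x_i − (cap_i+1)): x_1 ≥ 5 gives C(15,3) = 455; x_2 ≥ 7 gives C(13,3) = 286; x_3 ≥ 6 gives C(14,3) = 364; x_4 ≥ 6 gives C(14,3) = 364. Together 1469.
Add back pairs where two caps are both exceeded: 56 + 84 + 84 + 35 + 35 + 56 = 350.
Subtract triples: 0 + 0 + 1 + 0 = 1.
By inclusion–exclusion the count is 1140 − 1469 + 350 − 1 = 20.

20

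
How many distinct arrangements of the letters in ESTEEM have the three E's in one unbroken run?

Treat the 3 copies of E as a single block. The multiset to arrange is then {EEE, M, S, T}, 4 items in all.
All 4 items are distinct, so there are (4)! = 24 arrangements.

24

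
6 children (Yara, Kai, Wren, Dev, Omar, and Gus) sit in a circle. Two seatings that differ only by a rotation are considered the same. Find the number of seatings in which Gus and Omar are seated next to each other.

48

Glue Gus and Omar into a block (2 internal orders). Seating 5 units around a circle gives (4)! arrangements.
So 2 × (4)! = 2 × 24 = 48.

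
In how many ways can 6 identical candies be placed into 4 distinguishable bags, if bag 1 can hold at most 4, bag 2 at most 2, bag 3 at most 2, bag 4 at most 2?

Ignoring the caps, the number of non-negative solutions to x_1+…+x_4 = 6 is C(9,3) = 84.
Subtract solutions that violate a single cap (substitute x_i' = x_i − (cap_i+1)): x_1 ≥ 5 gives C(4,3) = 4; x_2 ≥ 3 gives C(6,3) = 20; x_3 ≥ 3 gives C(6,3) = 20; x_4 ≥ 3 gives C(6,3) = 20. Together 64.
Add back pairs where two caps are both exceeded: 0 + 0 + 0 + 1 + 1 + 1 = 3.
By inclusion–exclusion the count is 84 − 64 + 3 = 23.

23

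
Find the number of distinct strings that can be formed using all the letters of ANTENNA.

ANTENNA has 7 letters with A appearing twice and N appearing 3 times.
Dividing 7! = 5040 by 3!·2! = 12 for the repeated letters gives 420.

420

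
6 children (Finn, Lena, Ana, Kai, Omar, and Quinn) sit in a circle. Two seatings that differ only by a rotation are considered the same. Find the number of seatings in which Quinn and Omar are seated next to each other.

48

Treat {Quinn, Omar} as one unit (2 internal orders) and seat the resulting 5 units around the table: (4)! circular arrangements.
So 2 × (4)! = 2 × 24 = 48.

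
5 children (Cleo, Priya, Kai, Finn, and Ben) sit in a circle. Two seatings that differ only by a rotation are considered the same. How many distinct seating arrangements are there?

Around a circle, 5 distinct people have 5!/5 = (4)! = 24 rotationally distinct seatings.

24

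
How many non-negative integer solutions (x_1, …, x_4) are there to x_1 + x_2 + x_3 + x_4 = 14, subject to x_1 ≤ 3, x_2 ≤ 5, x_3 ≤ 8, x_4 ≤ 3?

48

By stars and bars, unrestricted non-negative solutions to x_1+…+x_4 = 14 number C(14+3,3) = 680.
Subtract solutions that violate a single cap (substitute x_i' = x_i − (cap_i+1)): x_1 ≥ 4 gives C(13,3) = 286; x_2 ≥ 6 gives C(11,3) = 165; x_3 ≥ 9 gives C(8,3) = 56; x_4 ≥ 4 gives C(13,3) = 286. Together 793.
Add back pairs where two caps are both exceeded: 35 + 4 + 84 + 0 + 35 + 4 = 162.
Subtract triples: 0 + 1 + 0 + 0 = 1.
By inclusion–exclusion the count is 680 − 793 + 162 − 1 = 48.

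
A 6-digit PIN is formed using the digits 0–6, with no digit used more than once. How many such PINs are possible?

This is a permutation of 6 out of 7: P(7,6) = 7!/1!.
7 × 6 × 5 × 4 × 3 × 2 = 5040.

5040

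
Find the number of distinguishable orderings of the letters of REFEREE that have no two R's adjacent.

75

Total arrangements of REFEREE: 7!/(4!·2!) = 105.
If the two R's are adjacent, glue them into one block, leaving 6 items to arrange: (6)!/(4!) = 30 ways.
Subtracting, 105 − 30 = 75 arrangements keep the R's apart.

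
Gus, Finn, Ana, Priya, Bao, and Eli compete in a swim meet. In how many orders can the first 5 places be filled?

This is an ordered selection of 5 from 6: P(6,5).
That gives 6 × 5 × 4 × 3 × 2 = 720.

720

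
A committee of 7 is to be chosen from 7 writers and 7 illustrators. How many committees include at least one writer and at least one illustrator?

3430

Total 7-person selections from all 14: C(14,7) = 3432.
Subtract selections that omit an entire group: no writers → C(7,7) = 1; no illustrators → C(7,7) = 1.
Both groups omitted at once is impossible, so 3432 − 2 = 3430.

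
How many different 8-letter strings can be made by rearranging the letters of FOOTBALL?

10080

Letter multiplicities in FOOTBALL: A×1, B×1, F×1, L×2, O×2, T×1.
So there are 8! / (2!·2!) = 10080 distinguishable arrangements.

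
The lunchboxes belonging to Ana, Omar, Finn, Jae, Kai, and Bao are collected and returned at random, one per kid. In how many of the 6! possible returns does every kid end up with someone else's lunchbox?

This is the derangement count D_6: permutations of 6 items with no fixed point.
By inclusion–exclusion this is Σ_{j=0}^{6} (−1)^j C(6,j)·(6−j)!.
Computing: 720 − 720 + 360 − 120 + 30 − 6 + 1 = 265.

265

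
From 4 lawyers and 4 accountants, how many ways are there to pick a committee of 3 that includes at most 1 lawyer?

28

Split by how many lawyers are chosen (0 through 1).
Sum: C(4,0)·C(4,3) + C(4,1)·C(4,2) = 4 + 24 = 28.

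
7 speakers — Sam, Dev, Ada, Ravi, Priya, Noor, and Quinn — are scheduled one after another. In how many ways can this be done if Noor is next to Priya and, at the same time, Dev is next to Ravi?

480

Treat {Noor,Priya} as one block (2 orders) and {Dev,Ravi} as another (2 orders).
That leaves 5 units to arrange: 2 × 2 × 5! = 4 × 120 = 480.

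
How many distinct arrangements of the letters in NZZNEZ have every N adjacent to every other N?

20

Treat the 2 copies of N as a single block. The multiset to arrange is then {NN, E, Z, Z, Z}, 5 items in all.
That gives (5)!/(3!) = 20 arrangements.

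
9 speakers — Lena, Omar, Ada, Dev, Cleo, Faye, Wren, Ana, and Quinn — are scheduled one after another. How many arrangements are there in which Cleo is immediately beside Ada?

80640

Place the 7 others and the Cleo-Ada pair as 8 objects in a line; the pair has 2 internal arrangements.
So the count is 2·(8)! = 80640.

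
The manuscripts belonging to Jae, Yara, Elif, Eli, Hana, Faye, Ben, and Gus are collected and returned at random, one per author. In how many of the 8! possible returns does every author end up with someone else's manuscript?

14833

This is the derangement count D_8: permutations of 8 items with no fixed point.
By inclusion–exclusion this is Σ_{j=0}^{8} (−1)^j C(8,j)·(8−j)!.
Computing: 40320 − 40320 + 20160 − 6720 + 1680 − 336 + 56 − 8 + 1 = 14833.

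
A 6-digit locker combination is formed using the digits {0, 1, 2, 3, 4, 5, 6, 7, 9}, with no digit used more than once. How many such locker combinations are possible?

60480

This is a permutation of 6 out of 9: P(9,6) = 9!/3!.
That product is 9 × 8 × 7 × 6 × 5 × 4 = 60480.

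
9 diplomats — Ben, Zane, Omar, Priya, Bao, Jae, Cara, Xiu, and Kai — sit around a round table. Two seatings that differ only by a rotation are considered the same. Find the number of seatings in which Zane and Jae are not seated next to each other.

30240

Without the restriction there are (8)! = 40320 seatings.
Seatings with Zane beside Jae: treat them as a block with 2 internal orders, giving 2 × (7)! = 10080.
Subtracting, 40320 − 10080 = 30240.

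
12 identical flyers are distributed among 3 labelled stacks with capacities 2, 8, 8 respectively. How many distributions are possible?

18

Ignoring the caps, the number of non-negative solutions to x_1+…+x_3 = 12 is C(14,2) = 91.
Subtract solutions that violate a single cap (substitute x_i' = x_i − (cap_i+1)): x_1 ≥ 3 gives C(11,2) = 55; x_2 ≥ 9 gives C(5,2) = 10; x_3 ≥ 9 gives C(5,2) = 10. Together 75.
Add back pairs where two caps are both exceeded: 1 + 1 + 0 = 2.
By inclusion–exclusion the count is 91 − 75 + 2 = 18.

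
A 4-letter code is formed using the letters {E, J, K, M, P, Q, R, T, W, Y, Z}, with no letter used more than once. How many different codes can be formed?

7920

This is a permutation of 4 out of 11: P(11,4) = 11!/7!.
11 × 10 × 9 × 8 = 7920.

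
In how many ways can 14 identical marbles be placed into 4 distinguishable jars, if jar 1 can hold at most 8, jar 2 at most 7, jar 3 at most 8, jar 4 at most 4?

270

Without the upper bounds there are C(17,3) = 680 ways to split 14 among 4 jars.
Subtract solutions that violate a single cap (substitute x_i' = x_i − (cap_i+1)): x_1 ≥ 9 gives C(8,3) = 56; x_2 ≥ 8 gives C(9,3) = 84; x_3 ≥ 9 gives C(8,3) = 56; x_4 ≥ 5 gives C(12,3) = 220. Together 416.
Add back pairs where two caps are both exceeded: 0 + 0 + 1 + 0 + 4 + 1 = 6.
By inclusion–exclusion the count is 680 − 416 + 6 = 270.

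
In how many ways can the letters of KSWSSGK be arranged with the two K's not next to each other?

Total arrangements of KSWSSGK: 7!/(3!·2!) = 420.
Arrangements with the K's together: treat KK as one letter, giving (6)!/(3!) = 120.
Hence 420 − 120 = 300.

300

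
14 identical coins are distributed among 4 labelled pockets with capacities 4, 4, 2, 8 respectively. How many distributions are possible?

31

Ignoring the caps, the number of non-negative solutions to x_1+…+x_4 = 14 is C(17,3) = 680.
Subtract solutions that violate a single cap (substitute x_i' = x_i − (cap_i+1)): x_1 ≥ 5 gives C(12,3) = 220; x_2 ≥ 5 gives C(12,3) = 220; x_3 ≥ 3 gives C(14,3) = 364; x_4 ≥ 9 gives C(8,3) = 56. Together 860.
Add back pairs where two caps are both exceeded: 35 + 84 + 1 + 84 + 1 + 10 = 215.
Subtract triples: 4 + 0 + 0 + 0 = 4.
By inclusion–exclusion the count is 680 − 860 + 215 − 4 = 31.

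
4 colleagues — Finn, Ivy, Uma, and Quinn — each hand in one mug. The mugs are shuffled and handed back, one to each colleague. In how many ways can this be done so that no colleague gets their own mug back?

Let Aᵢ be the assignments in which colleague i gets their own mug. We want the size of the complement of A₁∪…∪A_4.
By inclusion–exclusion this is Σ_{j=0}^{4} (−1)^j C(4,j)·(4−j)!.
Computing: 24 − 24 + 12 − 4 + 1 = 9.

9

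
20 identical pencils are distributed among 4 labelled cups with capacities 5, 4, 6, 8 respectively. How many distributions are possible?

Ignoring the caps, the number of non-negative solutions to x_1+…+x_4 = 20 is C(23,3) = 1771.
Subtract solutions that violate a single cap (substitute x_i' = x_i − (cap_i+1)): x_1 ≥ 6 gives C(17,3) = 680; x_2 ≥ 5 gives C(18,3) = 816; x_3 ≥ 7 gives C(16,3) = 560; x_4 ≥ 9 gives C(14,3) = 364. Together 2420.
Add back pairs where two caps are both exceeded: 220 + 120 + 56 + 165 + 84 + 35 = 680.
Subtract triples: 10 + 1 + 0 + 0 = 11.
By inclusion–exclusion the count is 1771 − 2420 + 680 − 11 = 20.

20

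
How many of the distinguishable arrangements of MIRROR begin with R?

Fix R in the first position and arrange the remaining 5 letters.
Those 5 letters have R appearing twice, giving (5)!/(2!) = 60.

60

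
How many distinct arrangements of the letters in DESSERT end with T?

Fix T in the last position and arrange the remaining 6 letters.
Those 6 letters have E appearing twice and S appearing twice, giving (6)!/(2!·2!) = 180.

180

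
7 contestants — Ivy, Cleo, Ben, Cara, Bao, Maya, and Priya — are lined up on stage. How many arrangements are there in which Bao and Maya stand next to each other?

1440

Glue Bao and Maya into one block (2 internal orders), leaving 6 units to arrange in a row.
So the count is 2·(6)! = 1440.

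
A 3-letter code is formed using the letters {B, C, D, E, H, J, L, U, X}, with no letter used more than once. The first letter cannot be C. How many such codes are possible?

The first letter has 9−1 = 8 choices (anything except C).
The remaining 2 letters are filled from the other 8 symbols without repetition: 8 × 7 = 56.
Total: 8 × 56 = 448.

448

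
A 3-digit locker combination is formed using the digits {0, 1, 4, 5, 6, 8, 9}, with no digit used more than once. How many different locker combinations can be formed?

This is a permutation of 3 out of 7: P(7,3) = 7!/4!.
7 × 6 × 5 = 210.

210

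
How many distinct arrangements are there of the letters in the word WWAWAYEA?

1120

Letter multiplicities in WWAWAYEA: A×3, E×1, W×3, Y×1.
Dividing 8! = 40320 by 3!·3! = 36 for the repeated letters gives 1120.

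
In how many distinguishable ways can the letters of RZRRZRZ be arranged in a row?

35

The 7 letters of RZRRZRZ have repeats: R appearing 4 times and Z appearing 3 times.
So there are 7! / (4!·3!) = 35 distinguishable arrangements.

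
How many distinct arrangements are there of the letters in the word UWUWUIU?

The 7 letters of UWUWUIU have repeats: U appearing 4 times and W appearing twice.
Dividing 7! = 5040 by 4!·2! = 48 for the repeated letters gives 105.

105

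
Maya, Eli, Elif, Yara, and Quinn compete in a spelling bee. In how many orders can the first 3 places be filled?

This is an ordered selection of 3 from 5: P(5,3).
That gives 5 × 4 × 3 = 60.

60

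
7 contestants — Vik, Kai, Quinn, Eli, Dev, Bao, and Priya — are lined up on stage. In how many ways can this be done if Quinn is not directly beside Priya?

Of the 7! = 5040 arrangements, those with Quinn and Priya adjacent number 2 × 6! = 1440 (treat the pair as a block with 2 internal orders).
So 5040 − 1440 = 3600 arrangements keep them apart.

3600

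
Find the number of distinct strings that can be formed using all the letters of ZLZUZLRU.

Letter multiplicities in ZLZUZLRU: L×2, R×1, U×2, Z×3.
Dividing 8! = 40320 by 3!·2!·2! = 24 for the repeated letters gives 1680.

1680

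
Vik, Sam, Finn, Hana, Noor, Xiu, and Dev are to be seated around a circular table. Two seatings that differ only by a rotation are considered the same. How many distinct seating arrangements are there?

Fix one person's seat to break rotational symmetry; the remaining 6 people can be arranged in (6)! = 720 ways.

720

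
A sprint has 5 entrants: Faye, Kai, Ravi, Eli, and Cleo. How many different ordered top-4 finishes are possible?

This is an ordered selection of 4 from 5: P(5,4).
That gives 5 × 4 × 3 × 2 = 120.

120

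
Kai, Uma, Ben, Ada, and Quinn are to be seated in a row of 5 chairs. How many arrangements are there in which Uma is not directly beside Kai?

72

There are 5! = 120 arrangements in all. If Uma and Kai are adjacent, merging them into one block gives 2·(4)! = 48 arrangements.
Complementary counting: 120 − 48 = 72.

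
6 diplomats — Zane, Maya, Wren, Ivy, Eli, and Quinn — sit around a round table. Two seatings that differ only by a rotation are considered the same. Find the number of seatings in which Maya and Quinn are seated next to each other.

48

Glue Maya and Quinn into a block (2 internal orders). Seating 5 units around a circle gives (4)! arrangements.
So 2 × (4)! = 2 × 24 = 48.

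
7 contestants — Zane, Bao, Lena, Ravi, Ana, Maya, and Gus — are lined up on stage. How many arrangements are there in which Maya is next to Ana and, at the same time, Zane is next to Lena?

Treat {Maya,Ana} as one block (2 orders) and {Zane,Lena} as another (2 orders).
That leaves 5 units to arrange: 2 × 2 × 5! = 4 × 120 = 480.

480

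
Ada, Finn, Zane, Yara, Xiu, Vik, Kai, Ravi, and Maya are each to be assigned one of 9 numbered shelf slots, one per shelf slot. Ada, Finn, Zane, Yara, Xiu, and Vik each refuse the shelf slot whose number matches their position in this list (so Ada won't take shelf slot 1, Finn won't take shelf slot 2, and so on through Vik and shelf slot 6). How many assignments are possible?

183822

Let Aᵢ (for 1 ≤ i ≤ 6) be the placements that put person i in their forbidden shelf slot. Any j of these fix j positions, leaving (9−j)! ways to fill the rest, and there are C(6,j) ways to pick which j.
By inclusion–exclusion, the number of valid placements is Σ_{j=0}^{6} (−1)^j C(6,j)·(9−j)!.
Computing: 362880 − 241920 + 75600 − 14400 + 1800 − 144 + 6 = 183822.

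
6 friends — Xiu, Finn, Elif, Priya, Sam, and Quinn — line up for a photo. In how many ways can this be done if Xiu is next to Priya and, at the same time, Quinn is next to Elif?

96

Treat {Xiu,Priya} as one block (2 orders) and {Quinn,Elif} as another (2 orders).
That leaves 4 units to arrange: 2 × 2 × 4! = 4 × 24 = 96.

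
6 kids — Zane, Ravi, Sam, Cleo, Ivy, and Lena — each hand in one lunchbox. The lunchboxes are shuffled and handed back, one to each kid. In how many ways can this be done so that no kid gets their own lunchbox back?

265

Count assignments avoiding every fixed point. For any j of the 6 kids fixed to their own lunchbox, the other 6−j can be arranged in (6−j)! ways.
By inclusion–exclusion this is Σ_{j=0}^{6} (−1)^j C(6,j)·(6−j)!.
Computing: 720 − 720 + 360 − 120 + 30 − 6 + 1 = 265.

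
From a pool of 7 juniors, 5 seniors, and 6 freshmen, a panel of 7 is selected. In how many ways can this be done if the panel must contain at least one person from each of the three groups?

28987

Total 7-person selections from all 18: C(18,7) = 31824.
Selections missing a whole group: no juniors → C(11,7) = 330; no seniors → C(13,7) = 1716; no freshmen → C(12,7) = 792.
Add back selections omitting two groups (i.e. drawn from a single group): C(7,7) + C(5,7) + C(6,7) = 1.
By inclusion–exclusion: 31824 − 2838 + 1 = 28987.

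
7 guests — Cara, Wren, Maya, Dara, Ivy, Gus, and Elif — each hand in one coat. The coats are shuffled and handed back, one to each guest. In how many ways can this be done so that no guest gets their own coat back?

1854

Count assignments avoiding every fixed point. For any j of the 7 guests fixed to their own coat, the other 7−j can be arranged in (7−j)! ways.
By inclusion–exclusion this is Σ_{j=0}^{7} (−1)^j C(7,j)·(7−j)!.
Computing: 5040 − 5040 + 2520 − 840 + 210 − 42 + 7 − 1 = 1854.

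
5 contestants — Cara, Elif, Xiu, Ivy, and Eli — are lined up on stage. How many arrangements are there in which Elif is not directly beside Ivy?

Of the 5! = 120 arrangements, those with Elif and Ivy adjacent number 2 × 4! = 48 (treat the pair as a block with 2 internal orders).
So 120 − 48 = 72 arrangements keep them apart.

72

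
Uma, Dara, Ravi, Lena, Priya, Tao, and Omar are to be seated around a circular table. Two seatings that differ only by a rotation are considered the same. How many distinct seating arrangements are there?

720

Seat Uma anywhere (absorbing the rotational symmetry), then permute the other 6: (6)! = 720.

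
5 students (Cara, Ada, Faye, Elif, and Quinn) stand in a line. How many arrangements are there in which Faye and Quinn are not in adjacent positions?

There are 5! = 120 arrangements in all. If Faye and Quinn are adjacent, merging them into one block gives 2·(4)! = 48 arrangements.
Complementary counting: 120 − 48 = 72.

72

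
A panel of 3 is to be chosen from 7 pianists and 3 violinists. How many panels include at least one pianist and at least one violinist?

Total 3-person selections from all 10: C(10,3) = 120.
Selections missing a whole group: no pianists → C(3,3) = 1; no violinists → C(7,3) = 35.
Both groups omitted at once is impossible, so 120 − 36 = 84.

84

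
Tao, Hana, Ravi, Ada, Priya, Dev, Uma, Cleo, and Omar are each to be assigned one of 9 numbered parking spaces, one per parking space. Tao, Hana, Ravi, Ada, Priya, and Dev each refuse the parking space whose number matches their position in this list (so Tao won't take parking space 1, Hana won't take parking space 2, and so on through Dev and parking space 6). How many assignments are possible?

Let Aᵢ (for 1 ≤ i ≤ 6) be the placements that put person i in their forbidden parking space. Any j of these fix j positions, leaving (9−j)! ways to fill the rest, and there are C(6,j) ways to pick which j.
By inclusion–exclusion, the number of valid placements is Σ_{j=0}^{6} (−1)^j C(6,j)·(9−j)!.
Computing: 362880 − 241920 + 75600 − 14400 + 1800 − 144 + 6 = 183822.

183822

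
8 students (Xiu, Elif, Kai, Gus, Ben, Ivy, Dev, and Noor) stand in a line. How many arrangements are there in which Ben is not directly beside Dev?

30240

There are 8! = 40320 arrangements in all. If Ben and Dev are adjacent, merging them into one block gives 2·(7)! = 10080 arrangements.
So 40320 − 10080 = 30240 arrangements keep them apart.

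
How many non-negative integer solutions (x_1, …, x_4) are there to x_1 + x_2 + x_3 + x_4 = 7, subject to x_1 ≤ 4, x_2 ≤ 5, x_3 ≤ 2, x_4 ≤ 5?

67

Ignoring the caps, the number of non-negative solutions to x_1+…+x_4 = 7 is C(10,3) = 120.
Subtract solutions that violate a single cap (substitute x_i' = x_i − (cap_i+1)): x_1 ≥ 5 gives C(5,3) = 10; x_2 ≥ 6 gives C(4,3) = 4; x_3 ≥ 3 gives C(7,3) = 35; x_4 ≥ 6 gives C(4,3) = 4. Together 53.
No two caps can be exceeded simultaneously, so the pair terms are all 0.
By inclusion–exclusion the count is 120 − 53 + 0 = 67.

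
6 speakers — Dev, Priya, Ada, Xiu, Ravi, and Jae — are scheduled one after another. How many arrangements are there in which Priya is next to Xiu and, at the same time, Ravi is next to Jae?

Treat {Priya,Xiu} as one block (2 orders) and {Ravi,Jae} as another (2 orders).
That leaves 4 units to arrange: 2 × 2 × 4! = 4 × 24 = 96.

96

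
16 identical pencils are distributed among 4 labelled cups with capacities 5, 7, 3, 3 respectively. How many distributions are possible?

10

Ignoring the caps, the number of non-negative solutions to x_1+…+x_4 = 16 is C(19,3) = 969.
Subtract solutions that violate a single cap (substitute x_i' = x_i − (cap_i+1)): x_1 ≥ 6 gives C(13,3) = 286; x_2 ≥ 8 gives C(11,3) = 165; x_3 ≥ 4 gives C(15,3) = 455; x_4 ≥ 4 gives C(15,3) = 455. Together 1361.
Add back pairs where two caps are both exceeded: 10 + 84 + 84 + 35 + 35 + 165 = 413.
Subtract triples: 0 + 0 + 10 + 1 = 11.
By inclusion–exclusion the count is 969 − 1361 + 413 − 11 = 10.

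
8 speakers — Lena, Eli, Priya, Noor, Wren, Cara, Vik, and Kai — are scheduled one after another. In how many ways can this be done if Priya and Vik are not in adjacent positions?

There are 8! = 40320 arrangements in all. If Priya and Vik are adjacent, merging them into one block gives 2·(7)! = 10080 arrangements.
So 40320 − 10080 = 30240 arrangements keep them apart.

30240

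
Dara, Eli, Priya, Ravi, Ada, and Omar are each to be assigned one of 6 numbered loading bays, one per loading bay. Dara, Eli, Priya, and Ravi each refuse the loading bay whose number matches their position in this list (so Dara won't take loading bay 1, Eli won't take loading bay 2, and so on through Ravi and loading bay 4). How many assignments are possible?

Let Aᵢ (for 1 ≤ i ≤ 4) be the placements that put person i in their forbidden loading bay. Any j of these fix j positions, leaving (6−j)! ways to fill the rest, and there are C(4,j) ways to pick which j.
By inclusion–exclusion, the number of valid placements is Σ_{j=0}^{4} (−1)^j C(4,j)·(6−j)!.
Computing: 720 − 480 + 144 − 24 + 2 = 362.

362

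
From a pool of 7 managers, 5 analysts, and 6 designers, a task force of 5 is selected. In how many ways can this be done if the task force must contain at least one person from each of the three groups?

Total 5-person selections from all 18: C(18,5) = 8568.
Selections missing a whole group: no managers → C(11,5) = 462; no analysts → C(13,5) = 1287; no designers → C(12,5) = 792.
Add back selections omitting two groups (i.e. drawn from a single group): C(7,5) + C(5,5) + C(6,5) = 28.
By inclusion–exclusion: 8568 − 2541 + 28 = 6055.

6055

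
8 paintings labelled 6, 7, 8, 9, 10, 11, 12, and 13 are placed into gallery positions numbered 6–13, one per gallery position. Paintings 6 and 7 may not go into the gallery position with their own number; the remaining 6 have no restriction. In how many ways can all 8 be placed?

Let Aᵢ (for i ∈ {6, 7}) be the placements that put painting i in its forbidden gallery position. Any j of these fix j positions, leaving (8−j)! ways to fill the rest, and there are C(2,j) ways to pick which j.
By inclusion–exclusion, the number of valid placements is Σ_{j=0}^{2} (−1)^j C(2,j)·(8−j)!.
Computing: 40320 − 10080 + 720 = 30960.

30960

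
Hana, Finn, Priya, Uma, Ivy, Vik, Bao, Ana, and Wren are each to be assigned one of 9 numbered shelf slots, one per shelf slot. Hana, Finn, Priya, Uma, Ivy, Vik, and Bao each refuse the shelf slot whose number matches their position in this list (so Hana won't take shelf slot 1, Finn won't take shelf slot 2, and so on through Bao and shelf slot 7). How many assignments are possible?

165016

Let Aᵢ (for 1 ≤ i ≤ 7) be the placements that put person i in their forbidden shelf slot. Any j of these fix j positions, leaving (9−j)! ways to fill the rest, and there are C(7,j) ways to pick which j.
By inclusion–exclusion, the number of valid placements is Σ_{j=0}^{7} (−1)^j C(7,j)·(9−j)!.
Computing: 362880 − 282240 + 105840 − 25200 + 4200 − 504 + 42 − 2 = 165016.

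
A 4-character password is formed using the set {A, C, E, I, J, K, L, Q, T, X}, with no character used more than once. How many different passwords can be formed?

This is a permutation of 4 out of 10: P(10,4) = 10!/6!.
10 × 9 × 8 × 7 = 5040.

5040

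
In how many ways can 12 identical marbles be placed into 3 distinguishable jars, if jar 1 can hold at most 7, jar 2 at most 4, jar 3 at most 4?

10

Without the upper bounds there are C(14,2) = 91 ways to split 12 among 3 jars.
Subtract solutions that violate a single cap (substitute x_i' = x_i − (cap_i+1)): x_1 ≥ 8 gives C(6,2) = 15; x_2 ≥ 5 gives C(9,2) = 36; x_3 ≥ 5 gives C(9,2) = 36. Together 87.
Add back pairs where two caps are both exceeded: 0 + 0 + 6 = 6.
By inclusion–exclusion the count is 91 − 87 + 6 = 10.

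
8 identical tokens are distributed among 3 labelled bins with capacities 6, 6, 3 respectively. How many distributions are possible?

24

Without the upper bounds there are C(10,2) = 45 ways to split 8 among 3 bins.
Subtract solutions that violate a single cap (substitute x_i' = x_i − (cap_i+1)): x_1 ≥ 7 gives C(3,2) = 3; x_2 ≥ 7 gives C(3,2) = 3; x_3 ≥ 4 gives C(6,2) = 15. Together 21.
No two caps can be exceeded simultaneously, so the pair terms are all 0.
By inclusion–exclusion the count is 45 − 21 + 0 = 24.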